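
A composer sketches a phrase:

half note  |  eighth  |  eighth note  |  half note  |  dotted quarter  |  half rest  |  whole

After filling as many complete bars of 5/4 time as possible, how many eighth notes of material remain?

One bar of 5/4 = 10 eighth notes.
Working in eighth notes: half note = 4; eighth = 1; eighth note = 1; half note = 4; dotted quarter = 3; half rest = 4; whole = 8.
Adding: 4 + 1 + 1 + 4 + 3 + 4 + 8 = 25.
25 ÷ 10 = 2 complete bars with 5 eighth notes remaining.

5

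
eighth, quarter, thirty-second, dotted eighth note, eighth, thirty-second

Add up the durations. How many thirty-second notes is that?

24

Convert each value to thirty-second notes: eighth = 4; quarter = 8; thirty-second = 1; dotted eighth note = 6; eighth = 4; thirty-second = 1.
Adding: 4 + 8 + 1 + 6 + 4 + 1 = 24 thirty-second notes.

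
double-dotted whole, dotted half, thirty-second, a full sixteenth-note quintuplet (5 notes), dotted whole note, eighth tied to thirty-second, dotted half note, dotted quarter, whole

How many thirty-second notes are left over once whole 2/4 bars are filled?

One bar of 2/4 = 16 thirty-second notes.
In thirty-second notes: double-dotted whole = 56; dotted half = 24; thirty-second = 1; a full sixteenth-note quintuplet (5 notes) (five quintuplet sixteenths span one quarter) = 8; dotted whole note = 48; eighth tied to thirty-second (eighth + thirty-second) = 5; dotted half note = 24; dotted quarter = 12; whole = 32.
Sum: 56 + 24 + 1 + 8 + 48 + 5 + 24 + 12 + 32 = 210.
210 ÷ 16 = 13 complete bars with 2 thirty-second notes remaining.

2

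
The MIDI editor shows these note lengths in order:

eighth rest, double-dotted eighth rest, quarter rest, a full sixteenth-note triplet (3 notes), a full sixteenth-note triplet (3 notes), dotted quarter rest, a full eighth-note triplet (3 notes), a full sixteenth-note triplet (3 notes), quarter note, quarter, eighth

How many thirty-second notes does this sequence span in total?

Convert each value to thirty-second notes: eighth rest = 4; double-dotted eighth rest = 7; quarter rest = 8; a full sixteenth-note triplet (3 notes) (three triplet sixteenths span one eighth) = 4; a full sixteenth-note triplet (3 notes) (three triplet sixteenths span one eighth) = 4; dotted quarter rest = 12; a full eighth-note triplet (3 notes) (three triplet eighths span one quarter) = 8; a full sixteenth-note triplet (3 notes) (three triplet sixteenths span one eighth) = 4; quarter note = 8; quarter = 8; eighth = 4.
Altogether 4 + 7 + 8 + 4 + 4 + 12 + 8 + 4 + 8 + 8 + 4 = 71 thirty-second notes.

71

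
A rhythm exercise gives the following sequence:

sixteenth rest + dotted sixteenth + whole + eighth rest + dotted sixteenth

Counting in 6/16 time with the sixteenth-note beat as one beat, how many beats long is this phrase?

22

One sixteenth-note beat = 2 thirty-second notes.
Working in thirty-second notes: sixteenth rest = 2; dotted sixteenth = 3; whole = 32; eighth rest = 4; dotted sixteenth = 3.
Sum: 2 + 3 + 32 + 4 + 3 = 44.
44 ÷ 2 = 22 beats.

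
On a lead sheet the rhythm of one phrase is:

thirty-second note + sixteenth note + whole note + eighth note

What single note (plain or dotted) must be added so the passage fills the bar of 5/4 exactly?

thirty-second note

The bar of 5/4 = 40 thirty-second notes.
Express everything in thirty-second notes: thirty-second note = 1; sixteenth note = 2; whole note = 32; eighth note = 4.
Altogether 1 + 2 + 32 + 4 = 39.
Remaining: 40 − 39 = 1 thirty-second note, which is a thirty-second note.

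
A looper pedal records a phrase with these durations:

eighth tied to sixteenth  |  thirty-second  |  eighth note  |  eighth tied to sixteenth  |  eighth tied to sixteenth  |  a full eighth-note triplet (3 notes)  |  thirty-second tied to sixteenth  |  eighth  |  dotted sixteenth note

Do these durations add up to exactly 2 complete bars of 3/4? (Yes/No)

No

One bar of 3/4 = 24 thirty-second notes, so 2 bars = 48.
Each duration in thirty-second notes: eighth tied to sixteenth (eighth + sixteenth) = 6; thirty-second = 1; eighth note = 4; eighth tied to sixteenth (eighth + sixteenth) = 6; eighth tied to sixteenth (eighth + sixteenth) = 6; a full eighth-note triplet (3 notes) (three triplet eighths span one quarter) = 8; thirty-second tied to sixteenth (thirty-second + sixteenth) = 3; eighth = 4; dotted sixteenth note = 3.
Altogether 6 + 1 + 4 + 6 + 6 + 8 + 3 + 4 + 3 = 41.
41 falls short of 48, so the answer is No.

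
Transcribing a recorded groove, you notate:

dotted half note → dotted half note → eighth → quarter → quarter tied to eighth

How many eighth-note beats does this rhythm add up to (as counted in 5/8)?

18

One eighth-note beat = 2 sixteenth notes.
Each duration in sixteenth notes: dotted half note = 12; dotted half note = 12; eighth = 2; quarter = 4; quarter tied to eighth (quarter + eighth) = 6.
Total: 12 + 12 + 2 + 4 + 6 = 36.
36 ÷ 2 = 18 beats.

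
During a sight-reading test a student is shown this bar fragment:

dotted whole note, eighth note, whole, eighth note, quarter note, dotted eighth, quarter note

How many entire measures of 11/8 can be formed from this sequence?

One bar of 11/8 = 22 sixteenth notes.
Working in sixteenth notes: dotted whole note = 24; eighth note = 2; whole = 16; eighth note = 2; quarter note = 4; dotted eighth = 3; quarter note = 4.
Altogether 24 + 2 + 16 + 2 + 4 + 3 + 4 = 55.
55 ÷ 22 = 2 complete bars with 11 left over.

2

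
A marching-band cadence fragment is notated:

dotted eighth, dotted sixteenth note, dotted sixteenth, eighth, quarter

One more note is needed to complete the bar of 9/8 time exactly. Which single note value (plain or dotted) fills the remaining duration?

The bar of 9/8 = 36 thirty-second notes.
In thirty-second notes: dotted eighth = 6; dotted sixteenth note = 3; dotted sixteenth = 3; eighth = 4; quarter = 8.
Adding: 6 + 3 + 3 + 4 + 8 = 24.
Remaining: 36 − 24 = 12 thirty-second notes, which is a dotted quarter note.

dotted quarter note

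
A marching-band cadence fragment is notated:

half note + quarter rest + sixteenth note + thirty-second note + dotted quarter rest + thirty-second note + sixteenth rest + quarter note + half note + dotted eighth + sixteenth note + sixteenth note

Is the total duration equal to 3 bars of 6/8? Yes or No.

No

One bar of 6/8 = 24 thirty-second notes, so 3 bars = 72.
Express everything in thirty-second notes: half note = 16; quarter rest = 8; sixteenth note = 2; thirty-second note = 1; dotted quarter rest = 12; thirty-second note = 1; sixteenth rest = 2; quarter note = 8; half note = 16; dotted eighth = 6; sixteenth note = 2; sixteenth note = 2.
Adding: 16 + 8 + 2 + 1 + 12 + 1 + 2 + 8 + 16 + 6 + 2 + 2 = 76.
76 exceeds 72, so the answer is No.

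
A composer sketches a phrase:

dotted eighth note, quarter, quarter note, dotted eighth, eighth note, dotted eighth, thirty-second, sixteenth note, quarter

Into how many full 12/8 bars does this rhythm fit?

1

One bar of 12/8 = 48 thirty-second notes.
Express everything in thirty-second notes: dotted eighth note = 6; quarter = 8; quarter note = 8; dotted eighth = 6; eighth note = 4; dotted eighth = 6; thirty-second = 1; sixteenth note = 2; quarter = 8.
Altogether 6 + 8 + 8 + 6 + 4 + 6 + 1 + 2 + 8 = 49.
49 ÷ 48 = 1 complete bar with 1 left over.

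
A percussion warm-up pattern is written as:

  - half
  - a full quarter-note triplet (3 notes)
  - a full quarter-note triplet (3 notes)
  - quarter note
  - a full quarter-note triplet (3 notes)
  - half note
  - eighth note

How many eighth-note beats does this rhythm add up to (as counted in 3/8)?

23

One eighth-note beat = 2 sixteenth notes.
Working in sixteenth notes: half = 8; a full quarter-note triplet (3 notes) (three triplet quarters span one half) = 8; a full quarter-note triplet (3 notes) (three triplet quarters span one half) = 8; quarter note = 4; a full quarter-note triplet (3 notes) (three triplet quarters span one half) = 8; half note = 8; eighth note = 2.
Altogether 8 + 8 + 8 + 4 + 8 + 8 + 2 = 46.
46 ÷ 2 = 23 beats.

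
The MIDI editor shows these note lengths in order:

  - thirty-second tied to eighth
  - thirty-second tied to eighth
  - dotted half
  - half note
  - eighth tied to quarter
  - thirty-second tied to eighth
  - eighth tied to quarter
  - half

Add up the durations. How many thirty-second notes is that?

95

In thirty-second notes: thirty-second tied to eighth (thirty-second + eighth) = 5; thirty-second tied to eighth (thirty-second + eighth) = 5; dotted half = 24; half note = 16; eighth tied to quarter (eighth + quarter) = 12; thirty-second tied to eighth (thirty-second + eighth) = 5; eighth tied to quarter (eighth + quarter) = 12; half = 16.
Adding: 5 + 5 + 24 + 16 + 12 + 5 + 12 + 16 = 95 thirty-second notes.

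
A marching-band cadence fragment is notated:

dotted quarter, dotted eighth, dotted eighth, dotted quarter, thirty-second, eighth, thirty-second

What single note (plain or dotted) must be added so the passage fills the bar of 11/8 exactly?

sixteenth note

The bar of 11/8 = 44 thirty-second notes.
In thirty-second notes: dotted quarter = 12; dotted eighth = 6; dotted eighth = 6; dotted quarter = 12; thirty-second = 1; eighth = 4; thirty-second = 1.
Total: 12 + 6 + 6 + 12 + 1 + 4 + 1 = 42.
Remaining: 44 − 42 = 2 thirty-second notes, which is a sixteenth note.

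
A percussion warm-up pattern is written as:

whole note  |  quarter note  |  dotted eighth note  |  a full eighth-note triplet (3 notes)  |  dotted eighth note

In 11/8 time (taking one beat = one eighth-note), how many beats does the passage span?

One eighth-note beat = 2 sixteenth notes.
In sixteenth notes: whole note = 16; quarter note = 4; dotted eighth note = 3; a full eighth-note triplet (3 notes) (three triplet eighths span one quarter) = 4; dotted eighth note = 3.
Adding: 16 + 4 + 3 + 4 + 3 = 30.
30 ÷ 2 = 15 beats.

15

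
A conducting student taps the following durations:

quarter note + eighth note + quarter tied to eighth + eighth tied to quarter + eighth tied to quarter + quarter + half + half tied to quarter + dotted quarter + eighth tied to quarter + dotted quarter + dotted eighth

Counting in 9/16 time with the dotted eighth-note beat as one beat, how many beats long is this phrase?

One dotted eighth-note beat = 3 sixteenth notes.
Working in sixteenth notes: quarter note = 4; eighth note = 2; quarter tied to eighth (quarter + eighth) = 6; eighth tied to quarter (eighth + quarter) = 6; eighth tied to quarter (eighth + quarter) = 6; quarter = 4; half = 8; half tied to quarter (half + quarter) = 12; dotted quarter = 6; eighth tied to quarter (eighth + quarter) = 6; dotted quarter = 6; dotted eighth = 3.
Sum: 4 + 2 + 6 + 6 + 6 + 4 + 8 + 12 + 6 + 6 + 6 + 3 = 69.
69 ÷ 3 = 23 beats.

23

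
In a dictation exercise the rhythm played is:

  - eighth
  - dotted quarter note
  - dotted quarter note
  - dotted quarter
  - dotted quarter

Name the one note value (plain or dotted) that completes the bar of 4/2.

The bar of 4/2 = 16 eighth notes.
Working in eighth notes: eighth = 1; dotted quarter note = 3; dotted quarter note = 3; dotted quarter = 3; dotted quarter = 3.
Total: 1 + 3 + 3 + 3 + 3 = 13.
Remaining: 16 − 13 = 3 eighth notes, which is a dotted quarter note.

dotted quarter note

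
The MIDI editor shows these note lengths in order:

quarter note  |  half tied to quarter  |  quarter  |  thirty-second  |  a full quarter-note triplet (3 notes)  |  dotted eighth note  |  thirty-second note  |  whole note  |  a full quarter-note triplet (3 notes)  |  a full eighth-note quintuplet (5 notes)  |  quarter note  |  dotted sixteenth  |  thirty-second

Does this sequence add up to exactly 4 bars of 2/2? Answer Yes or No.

One bar of 2/2 = 32 thirty-second notes, so 4 bars = 128.
Working in thirty-second notes: quarter note = 8; half tied to quarter (half + quarter) = 24; quarter = 8; thirty-second = 1; a full quarter-note triplet (3 notes) (three triplet quarters span one half) = 16; dotted eighth note = 6; thirty-second note = 1; whole note = 32; a full quarter-note triplet (3 notes) (three triplet quarters span one half) = 16; a full eighth-note quintuplet (5 notes) (five quintuplet eighths span one half) = 16; quarter note = 8; dotted sixteenth = 3; thirty-second = 1.
Altogether 8 + 24 + 8 + 1 + 16 + 6 + 1 + 32 + 16 + 16 + 8 + 3 + 1 = 140.
140 exceeds 128, so the answer is No.

No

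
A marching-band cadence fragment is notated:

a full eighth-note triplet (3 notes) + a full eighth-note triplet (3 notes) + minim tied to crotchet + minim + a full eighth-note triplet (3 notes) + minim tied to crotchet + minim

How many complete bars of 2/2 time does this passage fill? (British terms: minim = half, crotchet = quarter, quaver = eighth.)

One bar of 2/2 = 4 quarter notes.
Each duration in quarter notes: a full eighth-note triplet (3 notes) (three triplet eighths span one quarter) = 1; a full eighth-note triplet (3 notes) (three triplet eighths span one quarter) = 1; minim tied to crotchet (minim + crotchet) = 3; minim = 2; a full eighth-note triplet (3 notes) (three triplet eighths span one quarter) = 1; minim tied to crotchet (minim + crotchet) = 3; minim = 2.
Sum: 1 + 1 + 3 + 2 + 1 + 3 + 2 = 13.
13 ÷ 4 = 3 complete bars with 1 left over.

3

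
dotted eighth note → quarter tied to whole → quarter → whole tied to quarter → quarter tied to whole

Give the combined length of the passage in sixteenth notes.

67

Working in sixteenth notes: dotted eighth note = 3; quarter tied to whole (quarter + whole) = 20; quarter = 4; whole tied to quarter (whole + quarter) = 20; quarter tied to whole (quarter + whole) = 20.
Total: 3 + 20 + 4 + 20 + 20 = 67 sixteenth notes.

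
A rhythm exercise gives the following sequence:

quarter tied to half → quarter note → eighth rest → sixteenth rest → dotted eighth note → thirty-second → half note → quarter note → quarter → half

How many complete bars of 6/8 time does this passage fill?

One bar of 6/8 = 24 thirty-second notes.
In thirty-second notes: quarter tied to half (quarter + half) = 24; quarter note = 8; eighth rest = 4; sixteenth rest = 2; dotted eighth note = 6; thirty-second = 1; half note = 16; quarter note = 8; quarter = 8; half = 16.
Sum: 24 + 8 + 4 + 2 + 6 + 1 + 16 + 8 + 8 + 16 = 93.
93 ÷ 24 = 3 complete bars with 21 left over.

3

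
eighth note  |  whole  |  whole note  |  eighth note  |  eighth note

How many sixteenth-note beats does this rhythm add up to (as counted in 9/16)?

38

One sixteenth-note beat = 2 thirty-second notes.
Each duration in thirty-second notes: eighth note = 4; whole = 32; whole note = 32; eighth note = 4; eighth note = 4.
Sum: 4 + 32 + 32 + 4 + 4 = 76.
76 ÷ 2 = 38 beats.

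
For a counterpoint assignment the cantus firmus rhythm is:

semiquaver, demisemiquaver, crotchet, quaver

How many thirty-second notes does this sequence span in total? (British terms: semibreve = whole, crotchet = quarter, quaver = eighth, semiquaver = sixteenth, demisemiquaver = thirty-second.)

15

Express everything in thirty-second notes: semiquaver = 2; demisemiquaver = 1; crotchet = 8; quaver = 4.
Sum: 2 + 1 + 8 + 4 = 15 thirty-second notes.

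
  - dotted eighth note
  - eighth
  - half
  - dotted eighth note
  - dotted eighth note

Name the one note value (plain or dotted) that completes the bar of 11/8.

The bar of 11/8 = 22 sixteenth notes.
Each duration in sixteenth notes: dotted eighth note = 3; eighth = 2; half = 8; dotted eighth note = 3; dotted eighth note = 3.
Sum: 3 + 2 + 8 + 3 + 3 = 19.
Remaining: 22 − 19 = 3 sixteenth notes, which is a dotted eighth note.

dotted eighth note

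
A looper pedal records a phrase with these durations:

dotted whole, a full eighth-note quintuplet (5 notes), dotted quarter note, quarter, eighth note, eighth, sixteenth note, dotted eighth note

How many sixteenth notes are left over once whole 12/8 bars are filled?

One bar of 12/8 = 24 sixteenth notes.
Convert each value to sixteenth notes: dotted whole = 24; a full eighth-note quintuplet (5 notes) (five quintuplet eighths span one half) = 8; dotted quarter note = 6; quarter = 4; eighth note = 2; eighth = 2; sixteenth note = 1; dotted eighth note = 3.
Altogether 24 + 8 + 6 + 4 + 2 + 2 + 1 + 3 = 50.
50 ÷ 24 = 2 complete bars with 2 sixteenth notes remaining.

2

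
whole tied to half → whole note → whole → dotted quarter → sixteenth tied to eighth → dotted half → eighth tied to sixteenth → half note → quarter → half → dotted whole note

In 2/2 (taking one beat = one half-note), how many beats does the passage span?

One half-note beat = 8 sixteenth notes.
Convert each value to sixteenth notes: whole tied to half (whole + half) = 24; whole note = 16; whole = 16; dotted quarter = 6; sixteenth tied to eighth (sixteenth + eighth) = 3; dotted half = 12; eighth tied to sixteenth (eighth + sixteenth) = 3; half note = 8; quarter = 4; half = 8; dotted whole note = 24.
Altogether 24 + 16 + 16 + 6 + 3 + 12 + 3 + 8 + 4 + 8 + 24 = 124.
124 ÷ 8 = 15.5 beats.

15.5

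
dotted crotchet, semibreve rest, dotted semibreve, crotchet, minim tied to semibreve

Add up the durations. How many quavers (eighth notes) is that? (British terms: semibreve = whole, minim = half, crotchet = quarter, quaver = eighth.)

Express everything in eighth notes: dotted crotchet = 3; semibreve rest = 8; dotted semibreve = 12; crotchet = 2; minim tied to semibreve (minim + semibreve) = 12.
Total: 3 + 8 + 12 + 2 + 12 = 37 eighth notes.

37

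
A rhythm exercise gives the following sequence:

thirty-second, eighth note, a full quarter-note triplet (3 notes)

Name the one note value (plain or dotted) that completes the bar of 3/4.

dotted sixteenth note

The bar of 3/4 = 24 thirty-second notes.
Express everything in thirty-second notes: thirty-second = 1; eighth note = 4; a full quarter-note triplet (3 notes) (three triplet quarters span one half) = 16.
Total: 1 + 4 + 16 = 21.
Remaining: 24 − 21 = 3 thirty-second notes, which is a dotted sixteenth note.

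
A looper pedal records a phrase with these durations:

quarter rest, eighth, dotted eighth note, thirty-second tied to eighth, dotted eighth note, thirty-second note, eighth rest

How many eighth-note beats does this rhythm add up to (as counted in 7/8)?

One eighth-note beat = 4 thirty-second notes.
Convert each value to thirty-second notes: quarter rest = 8; eighth = 4; dotted eighth note = 6; thirty-second tied to eighth (thirty-second + eighth) = 5; dotted eighth note = 6; thirty-second note = 1; eighth rest = 4.
Sum: 8 + 4 + 6 + 5 + 6 + 1 + 4 = 34.
34 ÷ 4 = 8.5 beats.

8.5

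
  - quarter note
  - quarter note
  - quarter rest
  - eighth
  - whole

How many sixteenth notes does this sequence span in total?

Each duration in sixteenth notes: quarter note = 4; quarter note = 4; quarter rest = 4; eighth = 2; whole = 16.
Total: 4 + 4 + 4 + 2 + 16 = 30 sixteenth notes.

30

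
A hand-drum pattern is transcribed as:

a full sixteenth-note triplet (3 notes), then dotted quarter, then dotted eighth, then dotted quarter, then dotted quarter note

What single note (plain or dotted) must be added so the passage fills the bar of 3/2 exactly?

The bar of 3/2 = 24 sixteenth notes.
Express everything in sixteenth notes: a full sixteenth-note triplet (3 notes) (three triplet sixteenths span one eighth) = 2; dotted quarter = 6; dotted eighth = 3; dotted quarter = 6; dotted quarter note = 6.
Adding: 2 + 6 + 3 + 6 + 6 = 23.
Remaining: 24 − 23 = 1 sixteenth note, which is a sixteenth note.

sixteenth note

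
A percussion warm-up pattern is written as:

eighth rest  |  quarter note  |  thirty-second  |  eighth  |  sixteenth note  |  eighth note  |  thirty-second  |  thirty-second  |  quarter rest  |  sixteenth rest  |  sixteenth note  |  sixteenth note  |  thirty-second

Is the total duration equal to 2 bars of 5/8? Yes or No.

Yes

One bar of 5/8 = 20 thirty-second notes, so 2 bars = 40.
Each duration in thirty-second notes: eighth rest = 4; quarter note = 8; thirty-second = 1; eighth = 4; sixteenth note = 2; eighth note = 4; thirty-second = 1; thirty-second = 1; quarter rest = 8; sixteenth rest = 2; sixteenth note = 2; sixteenth note = 2; thirty-second = 1.
Adding: 4 + 8 + 1 + 4 + 2 + 4 + 1 + 1 + 8 + 2 + 2 + 2 + 1 = 40.
40 equals 40, so the answer is Yes.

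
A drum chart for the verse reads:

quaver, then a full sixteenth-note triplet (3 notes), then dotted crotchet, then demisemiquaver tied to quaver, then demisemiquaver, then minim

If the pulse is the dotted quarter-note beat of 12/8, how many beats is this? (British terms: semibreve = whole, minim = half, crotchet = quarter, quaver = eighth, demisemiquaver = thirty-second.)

One dotted quarter-note beat = 12 thirty-second notes.
Each duration in thirty-second notes: quaver = 4; a full sixteenth-note triplet (3 notes) (three triplet sixteenths span one eighth) = 4; dotted crotchet = 12; demisemiquaver tied to quaver (demisemiquaver + quaver) = 5; demisemiquaver = 1; minim = 16.
Sum: 4 + 4 + 12 + 5 + 1 + 16 = 42.
42 ÷ 12 = 3.5 beats.

3.5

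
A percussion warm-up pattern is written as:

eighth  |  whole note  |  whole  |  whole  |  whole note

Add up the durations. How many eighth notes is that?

33

In eighth notes: eighth = 1; whole note = 8; whole = 8; whole = 8; whole note = 8.
Adding: 1 + 8 + 8 + 8 + 8 = 33 eighth notes.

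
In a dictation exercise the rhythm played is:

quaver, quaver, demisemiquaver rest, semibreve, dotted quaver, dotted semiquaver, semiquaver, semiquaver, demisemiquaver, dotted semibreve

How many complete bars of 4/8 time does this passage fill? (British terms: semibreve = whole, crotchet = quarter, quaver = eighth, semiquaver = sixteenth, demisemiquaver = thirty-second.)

6

One bar of 4/8 = 16 thirty-second notes.
Each duration in thirty-second notes: quaver = 4; quaver = 4; demisemiquaver rest = 1; semibreve = 32; dotted quaver = 6; dotted semiquaver = 3; semiquaver = 2; semiquaver = 2; demisemiquaver = 1; dotted semibreve = 48.
Adding: 4 + 4 + 1 + 32 + 6 + 3 + 2 + 2 + 1 + 48 = 103.
103 ÷ 16 = 6 complete bars with 7 left over.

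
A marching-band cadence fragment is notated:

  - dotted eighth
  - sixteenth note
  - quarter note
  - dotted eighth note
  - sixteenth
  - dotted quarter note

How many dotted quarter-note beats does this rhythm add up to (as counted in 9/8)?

One dotted quarter-note beat = 6 sixteenth notes.
Express everything in sixteenth notes: dotted eighth = 3; sixteenth note = 1; quarter note = 4; dotted eighth note = 3; sixteenth = 1; dotted quarter note = 6.
Altogether 3 + 1 + 4 + 3 + 1 + 6 = 18.
18 ÷ 6 = 3 beats.

3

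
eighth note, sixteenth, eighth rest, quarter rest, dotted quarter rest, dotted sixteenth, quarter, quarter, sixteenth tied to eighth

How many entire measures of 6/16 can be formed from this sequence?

4

One bar of 6/16 = 12 thirty-second notes.
Working in thirty-second notes: eighth note = 4; sixteenth = 2; eighth rest = 4; quarter rest = 8; dotted quarter rest = 12; dotted sixteenth = 3; quarter = 8; quarter = 8; sixteenth tied to eighth (sixteenth + eighth) = 6.
Sum: 4 + 2 + 4 + 8 + 12 + 3 + 8 + 8 + 6 = 55.
55 ÷ 12 = 4 complete bars with 7 left over.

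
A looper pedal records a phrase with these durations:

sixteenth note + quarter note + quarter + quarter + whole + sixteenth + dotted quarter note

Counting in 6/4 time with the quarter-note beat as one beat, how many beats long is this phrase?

One quarter-note beat = 4 sixteenth notes.
Working in sixteenth notes: sixteenth note = 1; quarter note = 4; quarter = 4; quarter = 4; whole = 16; sixteenth = 1; dotted quarter note = 6.
Sum: 1 + 4 + 4 + 4 + 16 + 1 + 6 = 36.
36 ÷ 4 = 9 beats.

9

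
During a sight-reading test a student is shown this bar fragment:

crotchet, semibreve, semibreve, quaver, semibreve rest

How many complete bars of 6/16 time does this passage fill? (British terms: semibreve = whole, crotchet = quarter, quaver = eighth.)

9

One bar of 6/16 = 3 eighth notes.
Working in eighth notes: crotchet = 2; semibreve = 8; semibreve = 8; quaver = 1; semibreve rest = 8.
Sum: 2 + 8 + 8 + 1 + 8 = 27.
27 ÷ 3 = 9 complete bars with 0 left over.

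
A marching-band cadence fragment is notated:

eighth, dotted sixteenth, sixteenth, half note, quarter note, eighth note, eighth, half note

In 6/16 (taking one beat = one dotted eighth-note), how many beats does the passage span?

9.5

One dotted eighth-note beat = 6 thirty-second notes.
Express everything in thirty-second notes: eighth = 4; dotted sixteenth = 3; sixteenth = 2; half note = 16; quarter note = 8; eighth note = 4; eighth = 4; half note = 16.
Sum: 4 + 3 + 2 + 16 + 8 + 4 + 4 + 16 = 57.
57 ÷ 6 = 9.5 beats.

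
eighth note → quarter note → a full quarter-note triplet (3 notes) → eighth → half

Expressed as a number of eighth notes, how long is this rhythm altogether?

12

Working in eighth notes: eighth note = 1; quarter note = 2; a full quarter-note triplet (3 notes) (three triplet quarters span one half) = 4; eighth = 1; half = 4.
Altogether 1 + 2 + 4 + 1 + 4 = 12 eighth notes.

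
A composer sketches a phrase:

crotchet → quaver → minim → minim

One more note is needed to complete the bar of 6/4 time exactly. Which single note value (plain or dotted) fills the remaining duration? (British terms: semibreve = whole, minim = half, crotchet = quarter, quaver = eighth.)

The bar of 6/4 = 12 eighth notes.
Express everything in eighth notes: crotchet = 2; quaver = 1; minim = 4; minim = 4.
Total: 2 + 1 + 4 + 4 = 11.
Remaining: 12 − 11 = 1 eighth note, which is a eighth note.

eighth note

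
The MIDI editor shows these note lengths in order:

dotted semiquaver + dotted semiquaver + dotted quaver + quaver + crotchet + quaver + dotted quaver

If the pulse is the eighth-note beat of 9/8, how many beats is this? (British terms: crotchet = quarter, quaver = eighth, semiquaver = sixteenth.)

8.5

One eighth-note beat = 4 thirty-second notes.
Each duration in thirty-second notes: dotted semiquaver = 3; dotted semiquaver = 3; dotted quaver = 6; quaver = 4; crotchet = 8; quaver = 4; dotted quaver = 6.
Altogether 3 + 3 + 6 + 4 + 8 + 4 + 6 = 34.
34 ÷ 4 = 8.5 beats.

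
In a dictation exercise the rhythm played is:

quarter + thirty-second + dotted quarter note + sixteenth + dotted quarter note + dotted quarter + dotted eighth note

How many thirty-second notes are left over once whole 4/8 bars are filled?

One bar of 4/8 = 16 thirty-second notes.
Working in thirty-second notes: quarter = 8; thirty-second = 1; dotted quarter note = 12; sixteenth = 2; dotted quarter note = 12; dotted quarter = 12; dotted eighth note = 6.
Sum: 8 + 1 + 12 + 2 + 12 + 12 + 6 = 53.
53 ÷ 16 = 3 complete bars with 5 thirty-second notes remaining.

5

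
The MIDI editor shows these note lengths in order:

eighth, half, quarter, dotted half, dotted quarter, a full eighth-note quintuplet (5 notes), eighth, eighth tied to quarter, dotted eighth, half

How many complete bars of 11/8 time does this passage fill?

One bar of 11/8 = 22 sixteenth notes.
Each duration in sixteenth notes: eighth = 2; half = 8; quarter = 4; dotted half = 12; dotted quarter = 6; a full eighth-note quintuplet (5 notes) (five quintuplet eighths span one half) = 8; eighth = 2; eighth tied to quarter (eighth + quarter) = 6; dotted eighth = 3; half = 8.
Altogether 2 + 8 + 4 + 12 + 6 + 8 + 2 + 6 + 3 + 8 = 59.
59 ÷ 22 = 2 complete bars with 15 left over.

2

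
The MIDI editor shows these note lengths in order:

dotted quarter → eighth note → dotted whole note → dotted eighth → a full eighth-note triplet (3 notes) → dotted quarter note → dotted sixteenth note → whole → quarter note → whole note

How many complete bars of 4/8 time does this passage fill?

10

One bar of 4/8 = 16 thirty-second notes.
Each duration in thirty-second notes: dotted quarter = 12; eighth note = 4; dotted whole note = 48; dotted eighth = 6; a full eighth-note triplet (3 notes) (three triplet eighths span one quarter) = 8; dotted quarter note = 12; dotted sixteenth note = 3; whole = 32; quarter note = 8; whole note = 32.
Sum: 12 + 4 + 48 + 6 + 8 + 12 + 3 + 32 + 8 + 32 = 165.
165 ÷ 16 = 10 complete bars with 5 left over.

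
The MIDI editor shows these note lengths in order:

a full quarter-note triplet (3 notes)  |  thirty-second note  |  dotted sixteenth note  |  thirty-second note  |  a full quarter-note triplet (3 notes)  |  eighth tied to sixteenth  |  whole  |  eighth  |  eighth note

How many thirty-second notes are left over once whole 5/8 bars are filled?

3

One bar of 5/8 = 20 thirty-second notes.
In thirty-second notes: a full quarter-note triplet (3 notes) (three triplet quarters span one half) = 16; thirty-second note = 1; dotted sixteenth note = 3; thirty-second note = 1; a full quarter-note triplet (3 notes) (three triplet quarters span one half) = 16; eighth tied to sixteenth (eighth + sixteenth) = 6; whole = 32; eighth = 4; eighth note = 4.
Sum: 16 + 1 + 3 + 1 + 16 + 6 + 32 + 4 + 4 = 83.
83 ÷ 20 = 4 complete bars with 3 thirty-second notes remaining.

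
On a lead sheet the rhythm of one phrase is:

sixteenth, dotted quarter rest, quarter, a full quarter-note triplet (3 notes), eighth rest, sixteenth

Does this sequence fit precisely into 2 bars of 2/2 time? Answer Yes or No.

No

One bar of 2/2 = 16 sixteenth notes, so 2 bars = 32.
Working in sixteenth notes: sixteenth = 1; dotted quarter rest = 6; quarter = 4; a full quarter-note triplet (3 notes) (three triplet quarters span one half) = 8; eighth rest = 2; sixteenth = 1.
Adding: 1 + 6 + 4 + 8 + 2 + 1 = 22.
22 falls short of 32, so the answer is No.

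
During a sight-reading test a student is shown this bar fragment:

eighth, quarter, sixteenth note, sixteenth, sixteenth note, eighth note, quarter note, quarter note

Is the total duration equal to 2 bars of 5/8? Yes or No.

No

One bar of 5/8 = 10 sixteenth notes, so 2 bars = 20.
Express everything in sixteenth notes: eighth = 2; quarter = 4; sixteenth note = 1; sixteenth = 1; sixteenth note = 1; eighth note = 2; quarter note = 4; quarter note = 4.
Altogether 2 + 4 + 1 + 1 + 1 + 2 + 4 + 4 = 19.
19 falls short of 20, so the answer is No.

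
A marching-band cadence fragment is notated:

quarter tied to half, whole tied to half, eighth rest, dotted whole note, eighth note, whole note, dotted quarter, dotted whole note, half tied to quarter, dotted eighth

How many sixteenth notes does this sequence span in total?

125

In sixteenth notes: quarter tied to half (quarter + half) = 12; whole tied to half (whole + half) = 24; eighth rest = 2; dotted whole note = 24; eighth note = 2; whole note = 16; dotted quarter = 6; dotted whole note = 24; half tied to quarter (half + quarter) = 12; dotted eighth = 3.
Altogether 12 + 24 + 2 + 24 + 2 + 16 + 6 + 24 + 12 + 3 = 125 sixteenth notes.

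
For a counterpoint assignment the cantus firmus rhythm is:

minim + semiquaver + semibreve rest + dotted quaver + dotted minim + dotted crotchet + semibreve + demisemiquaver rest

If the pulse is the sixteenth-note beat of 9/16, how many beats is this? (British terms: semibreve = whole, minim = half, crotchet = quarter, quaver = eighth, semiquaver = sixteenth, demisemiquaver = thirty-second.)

One sixteenth-note beat = 2 thirty-second notes.
Each duration in thirty-second notes: minim = 16; semiquaver = 2; semibreve rest = 32; dotted quaver = 6; dotted minim = 24; dotted crotchet = 12; semibreve = 32; demisemiquaver rest = 1.
Total: 16 + 2 + 32 + 6 + 24 + 12 + 32 + 1 = 125.
125 ÷ 2 = 62.5 beats.

62.5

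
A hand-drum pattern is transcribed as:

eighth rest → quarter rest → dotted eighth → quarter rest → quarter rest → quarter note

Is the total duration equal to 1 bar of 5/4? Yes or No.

No

One bar of 5/4 = 20 sixteenth notes.
In sixteenth notes: eighth rest = 2; quarter rest = 4; dotted eighth = 3; quarter rest = 4; quarter rest = 4; quarter note = 4.
Total: 2 + 4 + 3 + 4 + 4 + 4 = 21.
21 exceeds 20, so the answer is No.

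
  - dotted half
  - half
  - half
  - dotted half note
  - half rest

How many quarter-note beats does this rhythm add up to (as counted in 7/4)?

One quarter-note beat = 2 eighth notes.
Express everything in eighth notes: dotted half = 6; half = 4; half = 4; dotted half note = 6; half rest = 4.
Adding: 6 + 4 + 4 + 6 + 4 = 24.
24 ÷ 2 = 12 beats.

12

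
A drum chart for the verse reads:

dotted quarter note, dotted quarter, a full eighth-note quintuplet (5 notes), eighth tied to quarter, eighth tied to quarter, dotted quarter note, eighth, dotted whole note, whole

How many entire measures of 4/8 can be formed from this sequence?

10

One bar of 4/8 = 4 eighth notes.
Each duration in eighth notes: dotted quarter note = 3; dotted quarter = 3; a full eighth-note quintuplet (5 notes) (five quintuplet eighths span one half) = 4; eighth tied to quarter (eighth + quarter) = 3; eighth tied to quarter (eighth + quarter) = 3; dotted quarter note = 3; eighth = 1; dotted whole note = 12; whole = 8.
Altogether 3 + 3 + 4 + 3 + 3 + 3 + 1 + 12 + 8 = 40.
40 ÷ 4 = 10 complete bars with 0 left over.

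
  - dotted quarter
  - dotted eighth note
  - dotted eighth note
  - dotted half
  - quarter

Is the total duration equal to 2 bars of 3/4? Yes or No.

No

One bar of 3/4 = 12 sixteenth notes, so 2 bars = 24.
In sixteenth notes: dotted quarter = 6; dotted eighth note = 3; dotted eighth note = 3; dotted half = 12; quarter = 4.
Sum: 6 + 3 + 3 + 12 + 4 = 28.
28 exceeds 24, so the answer is No.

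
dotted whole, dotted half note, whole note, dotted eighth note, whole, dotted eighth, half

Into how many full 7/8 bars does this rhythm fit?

5

One bar of 7/8 = 14 sixteenth notes.
In sixteenth notes: dotted whole = 24; dotted half note = 12; whole note = 16; dotted eighth note = 3; whole = 16; dotted eighth = 3; half = 8.
Adding: 24 + 12 + 16 + 3 + 16 + 3 + 8 = 82.
82 ÷ 14 = 5 complete bars with 12 left over.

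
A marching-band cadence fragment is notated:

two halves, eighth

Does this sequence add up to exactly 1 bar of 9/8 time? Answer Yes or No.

Yes

One bar of 9/8 = 9 eighth notes.
Each duration in eighth notes: half = 4; half = 4; eighth = 1.
Altogether 4 + 4 + 1 = 9.
9 equals 9, so the answer is Yes.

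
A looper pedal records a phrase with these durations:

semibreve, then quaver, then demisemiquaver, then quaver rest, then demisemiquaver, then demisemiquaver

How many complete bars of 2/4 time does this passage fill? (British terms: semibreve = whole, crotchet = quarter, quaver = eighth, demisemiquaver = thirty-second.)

2

One bar of 2/4 = 16 thirty-second notes.
Express everything in thirty-second notes: semibreve = 32; quaver = 4; demisemiquaver = 1; quaver rest = 4; demisemiquaver = 1; demisemiquaver = 1.
Sum: 32 + 4 + 1 + 4 + 1 + 1 = 43.
43 ÷ 16 = 2 complete bars with 11 left over.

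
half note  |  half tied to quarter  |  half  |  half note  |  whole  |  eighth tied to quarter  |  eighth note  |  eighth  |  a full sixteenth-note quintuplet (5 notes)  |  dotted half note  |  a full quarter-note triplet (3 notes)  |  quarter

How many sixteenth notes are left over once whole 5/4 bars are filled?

10

One bar of 5/4 = 10 eighth notes.
In eighth notes: half note = 4; half tied to quarter (half + quarter) = 6; half = 4; half note = 4; whole = 8; eighth tied to quarter (eighth + quarter) = 3; eighth note = 1; eighth = 1; a full sixteenth-note quintuplet (5 notes) (five quintuplet sixteenths span one quarter) = 2; dotted half note = 6; a full quarter-note triplet (3 notes) (three triplet quarters span one half) = 4; quarter = 2.
Adding: 4 + 6 + 4 + 4 + 8 + 3 + 1 + 1 + 2 + 6 + 4 + 2 = 45.
45 ÷ 10 = 4 complete bars with 5 eighth notes remaining = 10 sixteenth notes.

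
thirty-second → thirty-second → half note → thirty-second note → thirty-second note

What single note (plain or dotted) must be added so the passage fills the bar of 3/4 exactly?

The bar of 3/4 = 24 thirty-second notes.
Working in thirty-second notes: thirty-second = 1; thirty-second = 1; half note = 16; thirty-second note = 1; thirty-second note = 1.
Total: 1 + 1 + 16 + 1 + 1 = 20.
Remaining: 24 − 20 = 4 thirty-second notes, which is a eighth note.

eighth note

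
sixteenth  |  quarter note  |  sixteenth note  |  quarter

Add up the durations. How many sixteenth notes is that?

Convert each value to sixteenth notes: sixteenth = 1; quarter note = 4; sixteenth note = 1; quarter = 4.
Altogether 1 + 4 + 1 + 4 = 10 sixteenth notes.

10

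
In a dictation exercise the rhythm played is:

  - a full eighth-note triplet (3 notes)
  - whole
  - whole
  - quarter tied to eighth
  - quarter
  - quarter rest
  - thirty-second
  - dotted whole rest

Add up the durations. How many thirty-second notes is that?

Convert each value to thirty-second notes: a full eighth-note triplet (3 notes) (three triplet eighths span one quarter) = 8; whole = 32; whole = 32; quarter tied to eighth (quarter + eighth) = 12; quarter = 8; quarter rest = 8; thirty-second = 1; dotted whole rest = 48.
Total: 8 + 32 + 32 + 12 + 8 + 8 + 1 + 48 = 149 thirty-second notes.

149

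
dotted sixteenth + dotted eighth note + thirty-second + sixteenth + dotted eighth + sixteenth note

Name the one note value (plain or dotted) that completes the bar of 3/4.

The bar of 3/4 = 24 thirty-second notes.
Express everything in thirty-second notes: dotted sixteenth = 3; dotted eighth note = 6; thirty-second = 1; sixteenth = 2; dotted eighth = 6; sixteenth note = 2.
Sum: 3 + 6 + 1 + 2 + 6 + 2 = 20.
Remaining: 24 − 20 = 4 thirty-second notes, which is a eighth note.

eighth note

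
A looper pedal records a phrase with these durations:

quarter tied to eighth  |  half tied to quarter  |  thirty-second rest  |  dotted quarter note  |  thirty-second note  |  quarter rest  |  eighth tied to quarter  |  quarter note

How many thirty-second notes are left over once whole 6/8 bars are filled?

6

One bar of 6/8 = 24 thirty-second notes.
Each duration in thirty-second notes: quarter tied to eighth (quarter + eighth) = 12; half tied to quarter (half + quarter) = 24; thirty-second rest = 1; dotted quarter note = 12; thirty-second note = 1; quarter rest = 8; eighth tied to quarter (eighth + quarter) = 12; quarter note = 8.
Sum: 12 + 24 + 1 + 12 + 1 + 8 + 12 + 8 = 78.
78 ÷ 24 = 3 complete bars with 6 thirty-second notes remaining.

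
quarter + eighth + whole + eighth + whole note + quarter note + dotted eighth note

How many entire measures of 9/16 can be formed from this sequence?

One bar of 9/16 = 9 sixteenth notes.
Express everything in sixteenth notes: quarter = 4; eighth = 2; whole = 16; eighth = 2; whole note = 16; quarter note = 4; dotted eighth note = 3.
Sum: 4 + 2 + 16 + 2 + 16 + 4 + 3 = 47.
47 ÷ 9 = 5 complete bars with 2 left over.

5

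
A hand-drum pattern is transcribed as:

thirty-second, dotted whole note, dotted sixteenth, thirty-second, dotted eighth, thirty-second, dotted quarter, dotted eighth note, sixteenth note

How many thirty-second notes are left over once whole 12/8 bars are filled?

One bar of 12/8 = 48 thirty-second notes.
In thirty-second notes: thirty-second = 1; dotted whole note = 48; dotted sixteenth = 3; thirty-second = 1; dotted eighth = 6; thirty-second = 1; dotted quarter = 12; dotted eighth note = 6; sixteenth note = 2.
Total: 1 + 48 + 3 + 1 + 6 + 1 + 12 + 6 + 2 = 80.
80 ÷ 48 = 1 complete bar with 32 thirty-second notes remaining.

32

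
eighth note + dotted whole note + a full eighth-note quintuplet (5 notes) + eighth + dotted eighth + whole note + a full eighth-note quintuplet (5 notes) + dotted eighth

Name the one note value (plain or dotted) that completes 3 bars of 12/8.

3 bars of 12/8 = 72 sixteenth notes.
In sixteenth notes: eighth note = 2; dotted whole note = 24; a full eighth-note quintuplet (5 notes) (five quintuplet eighths span one half) = 8; eighth = 2; dotted eighth = 3; whole note = 16; a full eighth-note quintuplet (5 notes) (five quintuplet eighths span one half) = 8; dotted eighth = 3.
Altogether 2 + 24 + 8 + 2 + 3 + 16 + 8 + 3 = 66.
Remaining: 72 − 66 = 6 sixteenth notes, which is a dotted quarter note.

dotted quarter note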